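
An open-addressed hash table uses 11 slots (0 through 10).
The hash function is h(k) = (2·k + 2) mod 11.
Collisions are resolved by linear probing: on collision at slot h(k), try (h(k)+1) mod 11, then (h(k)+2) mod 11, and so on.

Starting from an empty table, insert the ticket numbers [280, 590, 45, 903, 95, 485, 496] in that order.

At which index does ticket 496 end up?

9

280: h=1 => slot 1
590: h=5 => slot 5
45: h=4 => slot 4
903: h=4, probe 4,5,6 => slot 6
95: h=5, probe 5,6,7 => slot 7
485: h=4, probe 4,5,6,7,8 => slot 8
496: h=4, probe 4,5,6,7,8,9 => slot 9
Table: [—, 280, —, —, 45, 590, 903, 95, 485, 496, —]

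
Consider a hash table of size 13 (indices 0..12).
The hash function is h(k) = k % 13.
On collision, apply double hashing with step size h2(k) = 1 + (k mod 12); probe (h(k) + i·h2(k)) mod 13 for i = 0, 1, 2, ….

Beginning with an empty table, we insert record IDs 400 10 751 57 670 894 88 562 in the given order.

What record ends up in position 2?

400: h=10 -> slot 10
10: h=10, h2=11, probe 10,8 -> slot 8
751: h=10, h2=8, probe 10,5 -> slot 5
57: h=5, h2=10, probe 5,2 -> slot 2
670: h=7 -> slot 7
894: h=10, h2=7, probe 10,4 -> slot 4
88: h=10, h2=5, probe 10,2,7,12 -> slot 12
562: h=3 -> slot 3
Table: [_, _, 57, 562, 894, 751, _, 670, 10, _, 400, _, 88]

57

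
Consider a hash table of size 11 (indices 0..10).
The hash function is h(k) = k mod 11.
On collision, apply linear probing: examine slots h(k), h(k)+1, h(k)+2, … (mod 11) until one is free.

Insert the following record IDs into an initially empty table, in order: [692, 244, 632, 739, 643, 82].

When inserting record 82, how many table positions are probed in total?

Insert 692: h=10, slot 10 empty → index 10.
Insert 244: h=2, slot 2 empty → index 2.
Insert 632: h=5, slot 5 empty → index 5.
Insert 739: h=2, slot 2 occupied → index 3.
Insert 643: h=5, slot 5 occupied → index 6.
Insert 82: h=5, slots 5,6 occupied → index 7.
Table: [∅, ∅, 244, 739, ∅, 632, 643, 82, ∅, ∅, 692]

3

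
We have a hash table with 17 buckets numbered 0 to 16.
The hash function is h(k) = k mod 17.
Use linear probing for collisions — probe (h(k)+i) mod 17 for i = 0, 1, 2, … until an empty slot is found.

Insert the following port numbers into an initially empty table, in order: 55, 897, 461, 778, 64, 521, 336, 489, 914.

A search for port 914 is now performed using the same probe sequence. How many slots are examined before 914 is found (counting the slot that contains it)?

55 hashes to 4; slot 4 is free => place at 4.
897 hashes to 13; slot 13 is free => place at 13.
461 hashes to 2; slot 2 is free => place at 2.
778 hashes to 13; 13 taken => place at 14.
64 hashes to 13; 13,14 taken => place at 15.
521 hashes to 11; slot 11 is free => place at 11.
336 hashes to 13; 13,14,15 taken => place at 16.
489 hashes to 13; 13,14,15,16 taken => place at 0.
914 hashes to 13; 13,14,15,16,0 taken => place at 1.
Table: [489, 914, 461, -, 55, -, -, -, -, -, -, 521, -, 897, 778, 64, 336]
Lookup 914: h=13, probe 13,14,15,16,0,1 → found at 1.

6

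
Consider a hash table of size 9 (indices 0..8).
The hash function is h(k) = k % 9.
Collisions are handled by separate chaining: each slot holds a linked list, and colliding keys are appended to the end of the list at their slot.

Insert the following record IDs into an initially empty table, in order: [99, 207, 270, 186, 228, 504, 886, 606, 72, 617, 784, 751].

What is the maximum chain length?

99 → bucket 0
207 → bucket 0 (collision)
270 → bucket 0 (collision)
186 → bucket 6
228 → bucket 3
504 → bucket 0 (collision)
886 → bucket 4
606 → bucket 3 (collision)
72 → bucket 0 (collision)
617 → bucket 5
784 → bucket 1
751 → bucket 4 (collision)
Final buckets:
0: 99 -> 207 -> 270 -> 504 -> 72
1: 784
2: .
3: 228 -> 606
4: 886 -> 751
5: 617
6: 186
7: .
8: .

5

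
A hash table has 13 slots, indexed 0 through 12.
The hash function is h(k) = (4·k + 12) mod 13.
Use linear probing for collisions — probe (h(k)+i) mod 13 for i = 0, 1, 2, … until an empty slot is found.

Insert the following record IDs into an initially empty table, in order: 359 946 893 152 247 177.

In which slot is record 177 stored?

6

359 hashes to 5; slot 5 is free → place at 5.
946 hashes to 0; slot 0 is free → place at 0.
893 hashes to 9; slot 9 is free → place at 9.
152 hashes to 9; 9 taken → place at 10.
247 hashes to 12; slot 12 is free → place at 12.
177 hashes to 5; 5 taken → place at 6.
Table: [946, _, _, _, _, 359, 177, _, _, 893, 152, _, 247]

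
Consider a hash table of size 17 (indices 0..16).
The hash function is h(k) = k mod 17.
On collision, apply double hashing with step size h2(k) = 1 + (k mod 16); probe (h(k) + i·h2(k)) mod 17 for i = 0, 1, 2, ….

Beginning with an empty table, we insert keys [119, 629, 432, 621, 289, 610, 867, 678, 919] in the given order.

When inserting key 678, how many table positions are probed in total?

2

119 hashes to 0; slot 0 is free => place at 0.
629 hashes to 0, h2=6; 0 taken => place at 6.
432 hashes to 7; slot 7 is free => place at 7.
621 hashes to 9; slot 9 is free => place at 9.
289 hashes to 0, h2=2; 0 taken => place at 2.
610 hashes to 15; slot 15 is free => place at 15.
867 hashes to 0, h2=4; 0 taken => place at 4.
678 hashes to 15, h2=7; 15 taken => place at 5.
919 hashes to 1; slot 1 is free => place at 1.
Table: [119, 919, 289, ∅, 867, 678, 629, 432, ∅, 621, ∅, ∅, ∅, ∅, ∅, 610, ∅]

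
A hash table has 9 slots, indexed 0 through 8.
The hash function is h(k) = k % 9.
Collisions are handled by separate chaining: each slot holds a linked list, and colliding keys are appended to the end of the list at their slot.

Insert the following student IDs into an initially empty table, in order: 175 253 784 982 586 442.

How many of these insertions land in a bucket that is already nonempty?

175 → bucket 4
253 → bucket 1
784 → bucket 1 (collision)
982 → bucket 1 (collision)
586 → bucket 1 (collision)
442 → bucket 1 (collision)
Final buckets:
0: —
1: 253 -> 784 -> 982 -> 586 -> 442
2: —
3: —
4: 175
5: —
6: —
7: —
8: —

4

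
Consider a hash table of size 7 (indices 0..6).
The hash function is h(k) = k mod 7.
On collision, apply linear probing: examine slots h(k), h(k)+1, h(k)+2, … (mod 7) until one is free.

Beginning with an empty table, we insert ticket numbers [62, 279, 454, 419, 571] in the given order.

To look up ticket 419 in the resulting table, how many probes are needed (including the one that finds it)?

62 hashes to 6; slot 6 is free → place at 6.
279 hashes to 6; 6 taken → place at 0.
454 hashes to 6; 6,0 taken → place at 1.
419 hashes to 6; 6,0,1 taken → place at 2.
571 hashes to 4; slot 4 is free → place at 4.
Table: [279, 454, 419, ., 571, ., 62]
Lookup 419: h=6, probe 6,0,1,2 → found at 2.

4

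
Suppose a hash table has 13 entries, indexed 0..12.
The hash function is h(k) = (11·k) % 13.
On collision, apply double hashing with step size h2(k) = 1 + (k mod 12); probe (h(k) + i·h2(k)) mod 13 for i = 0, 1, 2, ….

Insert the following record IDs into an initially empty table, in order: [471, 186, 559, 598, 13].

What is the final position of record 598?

471 hashes to 7; slot 7 is free -> place at 7.
186 hashes to 5; slot 5 is free -> place at 5.
559 hashes to 0; slot 0 is free -> place at 0.
598 hashes to 0, h2=11; 0 taken -> place at 11.
13 hashes to 0, h2=2; 0 taken -> place at 2.
Table: [559, ∅, 13, ∅, ∅, 186, ∅, 471, ∅, ∅, ∅, 598, ∅]

11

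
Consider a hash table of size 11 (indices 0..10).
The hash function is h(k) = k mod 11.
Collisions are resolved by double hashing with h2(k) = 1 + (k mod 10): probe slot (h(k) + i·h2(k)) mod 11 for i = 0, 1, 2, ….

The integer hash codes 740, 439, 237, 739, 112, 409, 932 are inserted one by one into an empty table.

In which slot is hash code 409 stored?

1

Insert 740: h=3, slot 3 empty → index 3.
Insert 439: h=10, slot 10 empty → index 10.
Insert 237: h=6, slot 6 empty → index 6.
Insert 739: h=2, slot 2 empty → index 2.
Insert 112: h=2, h2=3, slot 2 occupied → index 5.
Insert 409: h=2, h2=10, slot 2 occupied → index 1.
Insert 932: h=8, slot 8 empty → index 8.
Table: [., 409, 739, 740, ., 112, 237, ., 932, ., 439]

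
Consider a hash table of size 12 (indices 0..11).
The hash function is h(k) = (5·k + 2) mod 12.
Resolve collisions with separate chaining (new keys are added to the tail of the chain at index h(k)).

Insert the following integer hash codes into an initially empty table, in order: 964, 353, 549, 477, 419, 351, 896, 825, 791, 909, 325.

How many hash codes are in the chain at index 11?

964 -> bucket 10
353 -> bucket 3
549 -> bucket 11
477 -> bucket 11 (collision)
419 -> bucket 9
351 -> bucket 5
896 -> bucket 6
825 -> bucket 11 (collision)
791 -> bucket 9 (collision)
909 -> bucket 11 (collision)
325 -> bucket 7
Final buckets:
0: -
1: -
2: -
3: 353
4: -
5: 351
6: 896
7: 325
8: -
9: 419 -> 791
10: 964
11: 549 -> 477 -> 825 -> 909

4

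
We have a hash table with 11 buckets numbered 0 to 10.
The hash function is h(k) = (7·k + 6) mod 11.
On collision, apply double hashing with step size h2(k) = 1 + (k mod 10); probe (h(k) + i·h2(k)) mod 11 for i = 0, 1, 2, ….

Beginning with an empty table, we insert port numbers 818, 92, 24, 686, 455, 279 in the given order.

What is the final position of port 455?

7

818: h=1 → slot 1
92: h=1, h2=3, probe 1,4 → slot 4
24: h=9 → slot 9
686: h=1, h2=7, probe 1,8 → slot 8
455: h=1, h2=6, probe 1,7 → slot 7
279: h=1, h2=10, probe 1,0 → slot 0
Table: [279, 818, ., ., 92, ., ., 455, 686, 24, .]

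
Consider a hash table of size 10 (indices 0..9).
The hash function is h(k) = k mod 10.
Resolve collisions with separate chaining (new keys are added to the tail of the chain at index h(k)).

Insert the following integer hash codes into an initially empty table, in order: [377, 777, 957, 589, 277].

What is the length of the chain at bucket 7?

4

Insert 377: h=7, bucket 7 empty → new chain.
Insert 777: h=7, bucket 7 nonempty → append to chain.
Insert 957: h=7, bucket 7 nonempty → append to chain.
Insert 589: h=9, bucket 9 empty → new chain.
Insert 277: h=7, bucket 7 nonempty → append to chain.
Final buckets:
0: ∅
1: ∅
2: ∅
3: ∅
4: ∅
5: ∅
6: ∅
7: 377 -> 777 -> 957 -> 277
8: ∅
9: 589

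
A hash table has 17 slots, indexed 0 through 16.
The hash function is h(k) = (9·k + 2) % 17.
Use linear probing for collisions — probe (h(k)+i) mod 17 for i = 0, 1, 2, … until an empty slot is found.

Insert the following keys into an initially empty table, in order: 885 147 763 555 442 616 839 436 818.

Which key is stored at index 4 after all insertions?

Insert 885: h=11, slot 11 empty => index 11.
Insert 147: h=16, slot 16 empty => index 16.
Insert 763: h=1, slot 1 empty => index 1.
Insert 555: h=16, slot 16 occupied => index 0.
Insert 442: h=2, slot 2 empty => index 2.
Insert 616: h=4, slot 4 empty => index 4.
Insert 839: h=5, slot 5 empty => index 5.
Insert 436: h=16, slots 16,0,1,2 occupied => index 3.
Insert 818: h=3, slots 3,4,5 occupied => index 6.
Table: [555, 763, 442, 436, 616, 839, 818, ∅, ∅, ∅, ∅, 885, ∅, ∅, ∅, ∅, 147]

616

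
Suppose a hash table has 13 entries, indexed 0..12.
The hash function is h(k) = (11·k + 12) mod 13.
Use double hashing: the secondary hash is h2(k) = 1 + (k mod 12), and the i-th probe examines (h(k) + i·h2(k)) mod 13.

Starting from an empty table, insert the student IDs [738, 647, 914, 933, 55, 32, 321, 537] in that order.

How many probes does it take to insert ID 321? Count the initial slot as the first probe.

738: h=5 => slot 5
647: h=5, h2=12, probe 5,4 => slot 4
914: h=4, h2=3, probe 4,7 => slot 7
933: h=5, h2=10, probe 5,2 => slot 2
55: h=6 => slot 6
32: h=0 => slot 0
321: h=7, h2=10, probe 7,4,1 => slot 1
537: h=4, h2=10, probe 4,1,11 => slot 11
Table: [32, 321, 933, —, 647, 738, 55, 914, —, —, —, 537, —]

3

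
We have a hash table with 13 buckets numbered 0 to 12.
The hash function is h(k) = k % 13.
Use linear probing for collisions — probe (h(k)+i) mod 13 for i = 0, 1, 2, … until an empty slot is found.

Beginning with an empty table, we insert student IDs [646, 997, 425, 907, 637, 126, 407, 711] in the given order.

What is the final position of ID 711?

646 hashes to 9; slot 9 is free -> place at 9.
997 hashes to 9; 9 taken -> place at 10.
425 hashes to 9; 9,10 taken -> place at 11.
907 hashes to 10; 10,11 taken -> place at 12.
637 hashes to 0; slot 0 is free -> place at 0.
126 hashes to 9; 9,10,11,12,0 taken -> place at 1.
407 hashes to 4; slot 4 is free -> place at 4.
711 hashes to 9; 9,10,11,12,0,1 taken -> place at 2.
Table: [637, 126, 711, —, 407, —, —, —, —, 646, 997, 425, 907]

2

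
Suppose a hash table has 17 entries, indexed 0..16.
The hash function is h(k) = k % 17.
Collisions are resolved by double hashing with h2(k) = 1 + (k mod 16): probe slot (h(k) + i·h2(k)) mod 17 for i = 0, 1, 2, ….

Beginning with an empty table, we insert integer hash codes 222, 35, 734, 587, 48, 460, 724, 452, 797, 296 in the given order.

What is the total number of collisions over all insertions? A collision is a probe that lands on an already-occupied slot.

8

222 hashes to 1; slot 1 is free -> place at 1.
35 hashes to 1, h2=4; 1 taken -> place at 5.
734 hashes to 3; slot 3 is free -> place at 3.
587 hashes to 9; slot 9 is free -> place at 9.
48 hashes to 14; slot 14 is free -> place at 14.
460 hashes to 1, h2=13; 1,14 taken -> place at 10.
724 hashes to 10, h2=5; 10 taken -> place at 15.
452 hashes to 10, h2=5; 10,15,3 taken -> place at 8.
797 hashes to 15, h2=14; 15 taken -> place at 12.
296 hashes to 7; slot 7 is free -> place at 7.
Table: [-, 222, -, 734, -, 35, -, 296, 452, 587, 460, -, 797, -, 48, 724, -]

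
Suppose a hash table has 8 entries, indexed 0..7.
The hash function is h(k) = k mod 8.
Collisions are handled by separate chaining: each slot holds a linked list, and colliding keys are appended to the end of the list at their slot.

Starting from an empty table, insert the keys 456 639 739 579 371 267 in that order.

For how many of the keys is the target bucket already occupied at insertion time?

3

Insert 456: h=0, bucket 0 empty → new chain.
Insert 639: h=7, bucket 7 empty → new chain.
Insert 739: h=3, bucket 3 empty → new chain.
Insert 579: h=3, bucket 3 nonempty → append to chain.
Insert 371: h=3, bucket 3 nonempty → append to chain.
Insert 267: h=3, bucket 3 nonempty → append to chain.
Final buckets:
0: 456
1: _
2: _
3: 739 -> 579 -> 371 -> 267
4: _
5: _
6: _
7: 639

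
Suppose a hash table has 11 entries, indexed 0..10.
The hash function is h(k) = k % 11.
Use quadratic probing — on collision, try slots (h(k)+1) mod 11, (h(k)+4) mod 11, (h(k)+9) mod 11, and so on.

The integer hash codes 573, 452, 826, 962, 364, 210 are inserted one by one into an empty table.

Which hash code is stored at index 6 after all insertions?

962

573 hashes to 1; slot 1 is free => place at 1.
452 hashes to 1; 1 taken => place at 2.
826 hashes to 1; 1,2 taken => place at 5.
962 hashes to 5; 5 taken => place at 6.
364 hashes to 1; 1,2,5 taken => place at 10.
210 hashes to 1; 1,2,5,10,6 taken => place at 4.
Table: [—, 573, 452, —, 210, 826, 962, —, —, —, 364]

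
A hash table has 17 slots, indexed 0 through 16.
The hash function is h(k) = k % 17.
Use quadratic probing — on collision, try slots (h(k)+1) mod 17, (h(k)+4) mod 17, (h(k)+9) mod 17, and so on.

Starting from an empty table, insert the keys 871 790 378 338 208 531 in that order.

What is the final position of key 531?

3

871: h=4 => slot 4
790: h=8 => slot 8
378: h=4, probe 4,5 => slot 5
338: h=15 => slot 15
208: h=4, probe 4,5,8,13 => slot 13
531: h=4, probe 4,5,8,13,3 => slot 3
Table: [—, —, —, 531, 871, 378, —, —, 790, —, —, —, —, 208, —, 338, —]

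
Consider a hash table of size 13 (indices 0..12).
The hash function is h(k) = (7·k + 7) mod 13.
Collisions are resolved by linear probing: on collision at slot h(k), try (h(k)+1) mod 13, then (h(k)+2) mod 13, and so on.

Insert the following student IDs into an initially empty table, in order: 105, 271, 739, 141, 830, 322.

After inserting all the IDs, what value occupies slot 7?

105 hashes to 1; slot 1 is free -> place at 1.
271 hashes to 6; slot 6 is free -> place at 6.
739 hashes to 6; 6 taken -> place at 7.
141 hashes to 6; 6,7 taken -> place at 8.
830 hashes to 6; 6,7,8 taken -> place at 9.
322 hashes to 12; slot 12 is free -> place at 12.
Table: [_, 105, _, _, _, _, 271, 739, 141, 830, _, _, 322]

739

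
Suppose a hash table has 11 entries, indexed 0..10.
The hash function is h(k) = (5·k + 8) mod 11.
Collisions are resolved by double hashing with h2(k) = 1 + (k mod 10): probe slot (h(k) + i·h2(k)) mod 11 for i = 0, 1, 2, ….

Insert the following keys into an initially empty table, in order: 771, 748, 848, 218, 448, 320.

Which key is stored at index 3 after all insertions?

320

771 hashes to 2; slot 2 is free -> place at 2.
748 hashes to 8; slot 8 is free -> place at 8.
848 hashes to 2, h2=9; 2 taken -> place at 0.
218 hashes to 9; slot 9 is free -> place at 9.
448 hashes to 4; slot 4 is free -> place at 4.
320 hashes to 2, h2=1; 2 taken -> place at 3.
Table: [848, —, 771, 320, 448, —, —, —, 748, 218, —]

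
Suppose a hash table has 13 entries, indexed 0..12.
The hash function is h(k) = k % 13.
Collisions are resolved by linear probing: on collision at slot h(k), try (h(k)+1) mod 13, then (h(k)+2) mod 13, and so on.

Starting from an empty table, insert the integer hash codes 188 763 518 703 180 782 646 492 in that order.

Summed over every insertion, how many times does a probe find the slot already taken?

4

188 hashes to 6; slot 6 is free -> place at 6.
763 hashes to 9; slot 9 is free -> place at 9.
518 hashes to 11; slot 11 is free -> place at 11.
703 hashes to 1; slot 1 is free -> place at 1.
180 hashes to 11; 11 taken -> place at 12.
782 hashes to 2; slot 2 is free -> place at 2.
646 hashes to 9; 9 taken -> place at 10.
492 hashes to 11; 11,12 taken -> place at 0.
Table: [492, 703, 782, ., ., ., 188, ., ., 763, 646, 518, 180]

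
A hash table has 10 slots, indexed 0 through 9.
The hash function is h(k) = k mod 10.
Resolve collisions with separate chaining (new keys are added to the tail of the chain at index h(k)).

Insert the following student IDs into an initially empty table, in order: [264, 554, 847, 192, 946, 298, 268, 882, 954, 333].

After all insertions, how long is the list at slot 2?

2

Insert 264: h=4, bucket 4 empty -> new chain.
Insert 554: h=4, bucket 4 nonempty -> append to chain.
Insert 847: h=7, bucket 7 empty -> new chain.
Insert 192: h=2, bucket 2 empty -> new chain.
Insert 946: h=6, bucket 6 empty -> new chain.
Insert 298: h=8, bucket 8 empty -> new chain.
Insert 268: h=8, bucket 8 nonempty -> append to chain.
Insert 882: h=2, bucket 2 nonempty -> append to chain.
Insert 954: h=4, bucket 4 nonempty -> append to chain.
Insert 333: h=3, bucket 3 empty -> new chain.
Final buckets:
0: -
1: -
2: 192 -> 882
3: 333
4: 264 -> 554 -> 954
5: -
6: 946
7: 847
8: 298 -> 268
9: -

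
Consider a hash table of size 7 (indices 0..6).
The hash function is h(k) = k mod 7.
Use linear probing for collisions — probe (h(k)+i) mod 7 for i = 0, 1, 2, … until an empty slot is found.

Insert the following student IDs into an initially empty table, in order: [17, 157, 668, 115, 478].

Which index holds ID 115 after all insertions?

6

Insert 17: h=3, slot 3 empty → index 3.
Insert 157: h=3, slot 3 occupied → index 4.
Insert 668: h=3, slots 3,4 occupied → index 5.
Insert 115: h=3, slots 3,4,5 occupied → index 6.
Insert 478: h=2, slot 2 empty → index 2.
Table: [-, -, 478, 17, 157, 668, 115]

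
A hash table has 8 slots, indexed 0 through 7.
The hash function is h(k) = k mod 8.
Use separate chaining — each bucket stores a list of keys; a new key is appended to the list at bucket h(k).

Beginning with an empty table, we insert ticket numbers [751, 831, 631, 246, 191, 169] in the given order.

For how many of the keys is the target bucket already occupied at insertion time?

3

751 -> bucket 7
831 -> bucket 7 (collision)
631 -> bucket 7 (collision)
246 -> bucket 6
191 -> bucket 7 (collision)
169 -> bucket 1
Final buckets:
0: .
1: 169
2: .
3: .
4: .
5: .
6: 246
7: 751 -> 831 -> 631 -> 191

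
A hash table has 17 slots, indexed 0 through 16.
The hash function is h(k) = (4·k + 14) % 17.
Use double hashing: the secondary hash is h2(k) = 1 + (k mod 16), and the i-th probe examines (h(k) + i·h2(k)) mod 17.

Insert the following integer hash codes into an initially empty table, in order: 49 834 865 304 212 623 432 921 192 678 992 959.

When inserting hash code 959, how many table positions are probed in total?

49 hashes to 6; slot 6 is free -> place at 6.
834 hashes to 1; slot 1 is free -> place at 1.
865 hashes to 6, h2=2; 6 taken -> place at 8.
304 hashes to 6, h2=1; 6 taken -> place at 7.
212 hashes to 12; slot 12 is free -> place at 12.
623 hashes to 7, h2=16; 7,6 taken -> place at 5.
432 hashes to 8, h2=1; 8 taken -> place at 9.
921 hashes to 9, h2=10; 9 taken -> place at 2.
192 hashes to 0; slot 0 is free -> place at 0.
678 hashes to 6, h2=7; 6 taken -> place at 13.
992 hashes to 4; slot 4 is free -> place at 4.
959 hashes to 8, h2=16; 8,7,6,5,4 taken -> place at 3.
Table: [192, 834, 921, 959, 992, 623, 49, 304, 865, 432, —, —, 212, 678, —, —, —]

6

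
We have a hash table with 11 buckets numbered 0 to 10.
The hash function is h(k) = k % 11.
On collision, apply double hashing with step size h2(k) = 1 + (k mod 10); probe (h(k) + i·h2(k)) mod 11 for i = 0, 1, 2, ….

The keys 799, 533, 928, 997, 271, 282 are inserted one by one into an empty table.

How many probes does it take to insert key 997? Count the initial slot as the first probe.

3

799: h=7 → slot 7
533: h=5 → slot 5
928: h=4 → slot 4
997: h=7, h2=8, probe 7,4,1 → slot 1
271: h=7, h2=2, probe 7,9 → slot 9
282: h=7, h2=3, probe 7,10 → slot 10
Table: [—, 997, —, —, 928, 533, —, 799, —, 271, 282]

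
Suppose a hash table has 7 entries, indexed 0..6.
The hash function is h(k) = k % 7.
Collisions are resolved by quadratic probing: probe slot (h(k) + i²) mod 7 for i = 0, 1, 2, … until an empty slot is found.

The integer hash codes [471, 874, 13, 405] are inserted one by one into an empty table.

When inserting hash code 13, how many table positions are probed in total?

2

471 hashes to 2; slot 2 is free → place at 2.
874 hashes to 6; slot 6 is free → place at 6.
13 hashes to 6; 6 taken → place at 0.
405 hashes to 6; 6,0 taken → place at 3.
Table: [13, _, 471, 405, _, _, 874]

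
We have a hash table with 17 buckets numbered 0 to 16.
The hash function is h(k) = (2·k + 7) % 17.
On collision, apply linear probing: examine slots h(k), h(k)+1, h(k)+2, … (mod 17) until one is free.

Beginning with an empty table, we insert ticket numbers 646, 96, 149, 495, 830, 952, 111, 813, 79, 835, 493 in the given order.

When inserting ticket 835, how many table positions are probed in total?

4

646: h=7 → slot 7
96: h=12 → slot 12
149: h=16 → slot 16
495: h=11 → slot 11
830: h=1 → slot 1
952: h=7, probe 7,8 → slot 8
111: h=8, probe 8,9 → slot 9
813: h=1, probe 1,2 → slot 2
79: h=12, probe 12,13 → slot 13
835: h=11, probe 11,12,13,14 → slot 14
493: h=7, probe 7,8,9,10 → slot 10
Table: [., 830, 813, ., ., ., ., 646, 952, 111, 493, 495, 96, 79, 835, ., 149]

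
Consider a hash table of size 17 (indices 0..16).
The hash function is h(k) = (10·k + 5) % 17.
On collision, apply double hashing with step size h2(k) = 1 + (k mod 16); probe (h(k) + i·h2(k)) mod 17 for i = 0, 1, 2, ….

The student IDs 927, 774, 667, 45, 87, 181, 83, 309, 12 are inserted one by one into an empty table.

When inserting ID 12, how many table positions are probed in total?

Insert 927: h=10, slot 10 empty => index 10.
Insert 774: h=10, h2=7, slot 10 occupied => index 0.
Insert 667: h=11, slot 11 empty => index 11.
Insert 45: h=13, slot 13 empty => index 13.
Insert 87: h=8, slot 8 empty => index 8.
Insert 181: h=13, h2=6, slot 13 occupied => index 2.
Insert 83: h=2, h2=4, slot 2 occupied => index 6.
Insert 309: h=1, slot 1 empty => index 1.
Insert 12: h=6, h2=13, slots 6,2 occupied => index 15.
Table: [774, 309, 181, _, _, _, 83, _, 87, _, 927, 667, _, 45, _, 12, _]

3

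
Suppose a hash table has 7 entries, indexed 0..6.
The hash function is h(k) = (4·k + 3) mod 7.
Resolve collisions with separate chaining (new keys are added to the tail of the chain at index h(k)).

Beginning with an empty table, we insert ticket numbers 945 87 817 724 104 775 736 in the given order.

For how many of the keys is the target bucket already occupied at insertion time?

Insert 945: h=3, bucket 3 empty → new chain.
Insert 87: h=1, bucket 1 empty → new chain.
Insert 817: h=2, bucket 2 empty → new chain.
Insert 724: h=1, bucket 1 nonempty → append to chain.
Insert 104: h=6, bucket 6 empty → new chain.
Insert 775: h=2, bucket 2 nonempty → append to chain.
Insert 736: h=0, bucket 0 empty → new chain.
Final buckets:
0: 736
1: 87 -> 724
2: 817 -> 775
3: 945
4: ∅
5: ∅
6: 104

2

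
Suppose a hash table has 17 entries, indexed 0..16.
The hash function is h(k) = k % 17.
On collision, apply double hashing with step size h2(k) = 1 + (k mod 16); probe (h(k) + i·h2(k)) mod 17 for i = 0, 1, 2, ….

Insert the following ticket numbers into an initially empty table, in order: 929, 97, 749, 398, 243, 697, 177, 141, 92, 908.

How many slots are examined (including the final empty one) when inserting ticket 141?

2

929: h=11 -> slot 11
97: h=12 -> slot 12
749: h=1 -> slot 1
398: h=7 -> slot 7
243: h=5 -> slot 5
697: h=0 -> slot 0
177: h=7, h2=2, probe 7,9 -> slot 9
141: h=5, h2=14, probe 5,2 -> slot 2
92: h=7, h2=13, probe 7,3 -> slot 3
908: h=7, h2=13, probe 7,3,16 -> slot 16
Table: [697, 749, 141, 92, —, 243, —, 398, —, 177, —, 929, 97, —, —, —, 908]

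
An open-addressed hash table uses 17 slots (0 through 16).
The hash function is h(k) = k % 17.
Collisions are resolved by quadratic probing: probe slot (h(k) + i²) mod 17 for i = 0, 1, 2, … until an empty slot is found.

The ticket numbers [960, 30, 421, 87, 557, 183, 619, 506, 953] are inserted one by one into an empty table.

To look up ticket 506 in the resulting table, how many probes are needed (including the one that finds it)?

960: h=8 => slot 8
30: h=13 => slot 13
421: h=13, probe 13,14 => slot 14
87: h=2 => slot 2
557: h=13, probe 13,14,0 => slot 0
183: h=13, probe 13,14,0,5 => slot 5
619: h=7 => slot 7
506: h=13, probe 13,14,0,5,12 => slot 12
953: h=1 => slot 1
Table: [557, 953, 87, ., ., 183, ., 619, 960, ., ., ., 506, 30, 421, ., .]
Lookup 506: h=13, probe 13,14,0,5,12 → found at 12.

5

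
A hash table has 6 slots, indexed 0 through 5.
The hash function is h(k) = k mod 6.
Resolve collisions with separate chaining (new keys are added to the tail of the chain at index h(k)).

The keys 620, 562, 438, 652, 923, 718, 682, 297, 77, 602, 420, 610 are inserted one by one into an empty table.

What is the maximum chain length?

Insert 620: h=2, bucket 2 empty -> new chain.
Insert 562: h=4, bucket 4 empty -> new chain.
Insert 438: h=0, bucket 0 empty -> new chain.
Insert 652: h=4, bucket 4 nonempty -> append to chain.
Insert 923: h=5, bucket 5 empty -> new chain.
Insert 718: h=4, bucket 4 nonempty -> append to chain.
Insert 682: h=4, bucket 4 nonempty -> append to chain.
Insert 297: h=3, bucket 3 empty -> new chain.
Insert 77: h=5, bucket 5 nonempty -> append to chain.
Insert 602: h=2, bucket 2 nonempty -> append to chain.
Insert 420: h=0, bucket 0 nonempty -> append to chain.
Insert 610: h=4, bucket 4 nonempty -> append to chain.
Final buckets:
0: 438 -> 420
1: _
2: 620 -> 602
3: 297
4: 562 -> 652 -> 718 -> 682 -> 610
5: 923 -> 77

5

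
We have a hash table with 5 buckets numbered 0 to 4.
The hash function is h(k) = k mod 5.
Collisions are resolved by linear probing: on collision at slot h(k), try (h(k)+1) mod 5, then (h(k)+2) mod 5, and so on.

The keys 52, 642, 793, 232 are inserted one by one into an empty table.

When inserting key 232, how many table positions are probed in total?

Insert 52: h=2, slot 2 empty => index 2.
Insert 642: h=2, slot 2 occupied => index 3.
Insert 793: h=3, slot 3 occupied => index 4.
Insert 232: h=2, slots 2,3,4 occupied => index 0.
Table: [232, _, 52, 642, 793]

4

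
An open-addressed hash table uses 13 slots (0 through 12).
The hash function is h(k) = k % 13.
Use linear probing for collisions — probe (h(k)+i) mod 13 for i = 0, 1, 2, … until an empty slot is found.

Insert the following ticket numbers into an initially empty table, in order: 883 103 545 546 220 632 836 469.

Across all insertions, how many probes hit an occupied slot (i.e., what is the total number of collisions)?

883 hashes to 12; slot 12 is free -> place at 12.
103 hashes to 12; 12 taken -> place at 0.
545 hashes to 12; 12,0 taken -> place at 1.
546 hashes to 0; 0,1 taken -> place at 2.
220 hashes to 12; 12,0,1,2 taken -> place at 3.
632 hashes to 8; slot 8 is free -> place at 8.
836 hashes to 4; slot 4 is free -> place at 4.
469 hashes to 1; 1,2,3,4 taken -> place at 5.
Table: [103, 545, 546, 220, 836, 469, ., ., 632, ., ., ., 883]

13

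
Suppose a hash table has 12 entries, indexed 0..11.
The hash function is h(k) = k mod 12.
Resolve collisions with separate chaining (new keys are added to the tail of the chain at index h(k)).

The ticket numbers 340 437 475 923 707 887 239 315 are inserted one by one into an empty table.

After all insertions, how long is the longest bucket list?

Insert 340: h=4, bucket 4 empty → new chain.
Insert 437: h=5, bucket 5 empty → new chain.
Insert 475: h=7, bucket 7 empty → new chain.
Insert 923: h=11, bucket 11 empty → new chain.
Insert 707: h=11, bucket 11 nonempty → append to chain.
Insert 887: h=11, bucket 11 nonempty → append to chain.
Insert 239: h=11, bucket 11 nonempty → append to chain.
Insert 315: h=3, bucket 3 empty → new chain.
Final buckets:
0: -
1: -
2: -
3: 315
4: 340
5: 437
6: -
7: 475
8: -
9: -
10: -
11: 923 -> 707 -> 887 -> 239

4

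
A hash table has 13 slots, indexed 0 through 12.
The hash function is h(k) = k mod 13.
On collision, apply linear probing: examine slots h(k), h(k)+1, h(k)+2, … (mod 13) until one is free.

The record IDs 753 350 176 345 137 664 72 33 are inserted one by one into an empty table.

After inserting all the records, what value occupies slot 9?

753 hashes to 12; slot 12 is free → place at 12.
350 hashes to 12; 12 taken → place at 0.
176 hashes to 7; slot 7 is free → place at 7.
345 hashes to 7; 7 taken → place at 8.
137 hashes to 7; 7,8 taken → place at 9.
664 hashes to 1; slot 1 is free → place at 1.
72 hashes to 7; 7,8,9 taken → place at 10.
33 hashes to 7; 7,8,9,10 taken → place at 11.
Table: [350, 664, ∅, ∅, ∅, ∅, ∅, 176, 345, 137, 72, 33, 753]

137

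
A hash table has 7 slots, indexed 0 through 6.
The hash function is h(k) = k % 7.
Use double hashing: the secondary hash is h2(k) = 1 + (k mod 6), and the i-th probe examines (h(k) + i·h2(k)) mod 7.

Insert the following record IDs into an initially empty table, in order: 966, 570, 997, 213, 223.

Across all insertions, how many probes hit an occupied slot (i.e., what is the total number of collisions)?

3

966: h=0 => slot 0
570: h=3 => slot 3
997: h=3, h2=2, probe 3,5 => slot 5
213: h=3, h2=4, probe 3,0,4 => slot 4
223: h=6 => slot 6
Table: [966, ∅, ∅, 570, 213, 997, 223]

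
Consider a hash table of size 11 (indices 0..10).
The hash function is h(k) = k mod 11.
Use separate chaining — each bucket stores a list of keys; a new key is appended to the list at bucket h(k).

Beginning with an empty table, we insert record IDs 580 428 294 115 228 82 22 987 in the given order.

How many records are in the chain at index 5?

580 → bucket 8
428 → bucket 10
294 → bucket 8 (collision)
115 → bucket 5
228 → bucket 8 (collision)
82 → bucket 5 (collision)
22 → bucket 0
987 → bucket 8 (collision)
Final buckets:
0: 22
1: _
2: _
3: _
4: _
5: 115 -> 82
6: _
7: _
8: 580 -> 294 -> 228 -> 987
9: _
10: 428

2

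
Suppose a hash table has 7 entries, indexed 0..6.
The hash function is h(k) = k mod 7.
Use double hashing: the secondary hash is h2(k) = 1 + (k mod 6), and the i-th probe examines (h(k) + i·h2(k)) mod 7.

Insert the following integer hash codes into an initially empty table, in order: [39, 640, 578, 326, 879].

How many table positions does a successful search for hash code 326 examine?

Insert 39: h=4, slot 4 empty → index 4.
Insert 640: h=3, slot 3 empty → index 3.
Insert 578: h=4, h2=3, slot 4 occupied → index 0.
Insert 326: h=4, h2=3, slots 4,0,3 occupied → index 6.
Insert 879: h=4, h2=4, slot 4 occupied → index 1.
Table: [578, 879, ∅, 640, 39, ∅, 326]
Lookup 326: h=4, h2=3, probe 4,0,3,6 → found at 6.

4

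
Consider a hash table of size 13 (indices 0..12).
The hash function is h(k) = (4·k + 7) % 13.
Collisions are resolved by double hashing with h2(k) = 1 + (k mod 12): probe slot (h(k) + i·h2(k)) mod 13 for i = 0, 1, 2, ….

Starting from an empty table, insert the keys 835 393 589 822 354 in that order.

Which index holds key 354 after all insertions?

7

835 hashes to 6; slot 6 is free -> place at 6.
393 hashes to 6, h2=10; 6 taken -> place at 3.
589 hashes to 10; slot 10 is free -> place at 10.
822 hashes to 6, h2=7; 6 taken -> place at 0.
354 hashes to 6, h2=7; 6,0 taken -> place at 7.
Table: [822, —, —, 393, —, —, 835, 354, —, —, 589, —, —]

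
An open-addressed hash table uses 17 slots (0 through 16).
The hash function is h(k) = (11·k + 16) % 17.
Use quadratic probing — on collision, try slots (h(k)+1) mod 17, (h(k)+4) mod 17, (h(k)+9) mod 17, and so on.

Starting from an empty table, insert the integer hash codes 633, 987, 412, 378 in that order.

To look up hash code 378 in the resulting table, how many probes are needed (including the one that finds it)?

Insert 633: h=9, slot 9 empty -> index 9.
Insert 987: h=10, slot 10 empty -> index 10.
Insert 412: h=9, slots 9,10 occupied -> index 13.
Insert 378: h=9, slots 9,10,13 occupied -> index 1.
Table: [∅, 378, ∅, ∅, ∅, ∅, ∅, ∅, ∅, 633, 987, ∅, ∅, 412, ∅, ∅, ∅]
Lookup 378: h=9, probe 9,10,13,1 → found at 1.

4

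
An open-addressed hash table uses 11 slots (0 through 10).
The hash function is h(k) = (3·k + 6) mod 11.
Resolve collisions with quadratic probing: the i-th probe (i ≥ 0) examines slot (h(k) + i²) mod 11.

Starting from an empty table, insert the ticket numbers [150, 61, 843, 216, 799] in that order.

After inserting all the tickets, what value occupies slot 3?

799

150: h=5 -> slot 5
61: h=2 -> slot 2
843: h=5, probe 5,6 -> slot 6
216: h=5, probe 5,6,9 -> slot 9
799: h=5, probe 5,6,9,3 -> slot 3
Table: [., ., 61, 799, ., 150, 843, ., ., 216, .]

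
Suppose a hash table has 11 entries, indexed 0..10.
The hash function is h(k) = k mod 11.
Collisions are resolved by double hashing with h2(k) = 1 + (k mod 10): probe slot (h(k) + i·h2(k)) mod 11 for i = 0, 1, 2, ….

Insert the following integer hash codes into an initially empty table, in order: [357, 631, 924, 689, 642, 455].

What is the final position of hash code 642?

357 hashes to 5; slot 5 is free => place at 5.
631 hashes to 4; slot 4 is free => place at 4.
924 hashes to 0; slot 0 is free => place at 0.
689 hashes to 7; slot 7 is free => place at 7.
642 hashes to 4, h2=3; 4,7 taken => place at 10.
455 hashes to 4, h2=6; 4,10,5,0 taken => place at 6.
Table: [924, —, —, —, 631, 357, 455, 689, —, —, 642]

10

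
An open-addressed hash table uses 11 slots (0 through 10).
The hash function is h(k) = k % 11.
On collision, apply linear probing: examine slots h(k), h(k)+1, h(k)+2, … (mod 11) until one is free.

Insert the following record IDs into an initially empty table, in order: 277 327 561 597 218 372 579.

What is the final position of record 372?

277 hashes to 2; slot 2 is free -> place at 2.
327 hashes to 8; slot 8 is free -> place at 8.
561 hashes to 0; slot 0 is free -> place at 0.
597 hashes to 3; slot 3 is free -> place at 3.
218 hashes to 9; slot 9 is free -> place at 9.
372 hashes to 9; 9 taken -> place at 10.
579 hashes to 7; slot 7 is free -> place at 7.
Table: [561, _, 277, 597, _, _, _, 579, 327, 218, 372]

10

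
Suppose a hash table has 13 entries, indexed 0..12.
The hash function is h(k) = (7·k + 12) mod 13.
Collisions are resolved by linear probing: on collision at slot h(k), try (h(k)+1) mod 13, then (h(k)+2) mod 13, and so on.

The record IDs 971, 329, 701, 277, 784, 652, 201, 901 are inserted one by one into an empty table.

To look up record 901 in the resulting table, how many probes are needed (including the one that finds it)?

6

971: h=10 → slot 10
329: h=1 → slot 1
701: h=5 → slot 5
277: h=1, probe 1,2 → slot 2
784: h=1, probe 1,2,3 → slot 3
652: h=0 → slot 0
201: h=2, probe 2,3,4 → slot 4
901: h=1, probe 1,2,3,4,5,6 → slot 6
Table: [652, 329, 277, 784, 201, 701, 901, _, _, _, 971, _, _]
Lookup 901: h=1, probe 1,2,3,4,5,6 → found at 6.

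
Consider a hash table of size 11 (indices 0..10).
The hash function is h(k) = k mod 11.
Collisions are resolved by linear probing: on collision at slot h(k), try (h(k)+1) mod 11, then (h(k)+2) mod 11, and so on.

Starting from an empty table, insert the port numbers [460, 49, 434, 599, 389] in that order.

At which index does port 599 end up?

Insert 460: h=9, slot 9 empty → index 9.
Insert 49: h=5, slot 5 empty → index 5.
Insert 434: h=5, slot 5 occupied → index 6.
Insert 599: h=5, slots 5,6 occupied → index 7.
Insert 389: h=4, slot 4 empty → index 4.
Table: [-, -, -, -, 389, 49, 434, 599, -, 460, -]

7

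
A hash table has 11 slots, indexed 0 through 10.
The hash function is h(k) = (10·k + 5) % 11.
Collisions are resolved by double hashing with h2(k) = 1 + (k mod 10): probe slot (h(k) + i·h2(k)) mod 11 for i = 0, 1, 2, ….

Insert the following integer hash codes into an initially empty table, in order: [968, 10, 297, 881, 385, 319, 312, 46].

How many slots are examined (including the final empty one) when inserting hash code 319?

968 hashes to 5; slot 5 is free -> place at 5.
10 hashes to 6; slot 6 is free -> place at 6.
297 hashes to 5, h2=8; 5 taken -> place at 2.
881 hashes to 4; slot 4 is free -> place at 4.
385 hashes to 5, h2=6; 5 taken -> place at 0.
319 hashes to 5, h2=10; 5,4 taken -> place at 3.
312 hashes to 1; slot 1 is free -> place at 1.
46 hashes to 3, h2=7; 3 taken -> place at 10.
Table: [385, 312, 297, 319, 881, 968, 10, —, —, —, 46]

3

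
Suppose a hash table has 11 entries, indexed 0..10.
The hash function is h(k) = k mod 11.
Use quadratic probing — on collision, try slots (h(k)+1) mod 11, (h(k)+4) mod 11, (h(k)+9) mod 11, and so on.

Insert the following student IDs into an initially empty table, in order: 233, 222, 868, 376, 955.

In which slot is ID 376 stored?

6

Insert 233: h=2, slot 2 empty => index 2.
Insert 222: h=2, slot 2 occupied => index 3.
Insert 868: h=10, slot 10 empty => index 10.
Insert 376: h=2, slots 2,3 occupied => index 6.
Insert 955: h=9, slot 9 empty => index 9.
Table: [—, —, 233, 222, —, —, 376, —, —, 955, 868]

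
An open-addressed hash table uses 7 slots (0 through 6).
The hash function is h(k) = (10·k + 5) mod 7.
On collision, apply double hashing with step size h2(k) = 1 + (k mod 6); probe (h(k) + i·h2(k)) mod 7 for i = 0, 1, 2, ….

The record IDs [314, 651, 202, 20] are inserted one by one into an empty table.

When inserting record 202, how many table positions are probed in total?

2

314: h=2 => slot 2
651: h=5 => slot 5
202: h=2, h2=5, probe 2,0 => slot 0
20: h=2, h2=3, probe 2,5,1 => slot 1
Table: [202, 20, 314, ∅, ∅, 651, ∅]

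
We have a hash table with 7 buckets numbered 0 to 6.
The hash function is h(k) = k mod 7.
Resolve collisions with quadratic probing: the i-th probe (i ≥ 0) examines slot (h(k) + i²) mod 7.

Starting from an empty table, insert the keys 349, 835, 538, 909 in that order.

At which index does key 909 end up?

3

349 hashes to 6; slot 6 is free => place at 6.
835 hashes to 2; slot 2 is free => place at 2.
538 hashes to 6; 6 taken => place at 0.
909 hashes to 6; 6,0 taken => place at 3.
Table: [538, ., 835, 909, ., ., 349]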